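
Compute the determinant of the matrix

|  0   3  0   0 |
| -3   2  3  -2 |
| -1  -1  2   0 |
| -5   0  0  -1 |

The determinant is 51.

Expand along row 1 (it has 3 zeros):
  − (3) · M_12   where M_12 = det([-3 3 -2; -1 2 0; -5 0 -1]) = -17
det = (-1)·(3)·(-17) = 51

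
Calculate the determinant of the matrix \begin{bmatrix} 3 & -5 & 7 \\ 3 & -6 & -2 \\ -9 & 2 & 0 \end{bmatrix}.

The determinant is -414.

Expand along row 3:
  + (-9) · |-5 7; -6 -2| = (-9)·(10 − (-42)) = -468
  − 2 · |3 7; 3 -2| = −2·(-6 − 21) = 54
Sum: (-468) + (54) = -414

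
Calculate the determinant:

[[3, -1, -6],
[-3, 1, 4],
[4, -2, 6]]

-4

Expand along column 1:
  + 3 · |1 4; -2 6| = 3·(6 − (-8)) = 42
  − (-3) · |-1 -6; -2 6| = −(-3)·(-6 − 12) = -54
  + 4 · |-1 -6; 1 4| = 4·(-4 − (-6)) = 8
Sum: (42) + (-54) + (8) = -4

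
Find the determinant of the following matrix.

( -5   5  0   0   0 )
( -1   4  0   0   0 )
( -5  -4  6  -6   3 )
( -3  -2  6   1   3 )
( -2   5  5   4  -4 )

The matrix is block lower-triangular with a 2×2 block and a 3×3 block on the diagonal, so its determinant equals the product of the determinants of the diagonal blocks.
det of the 2×2 block = -15
det of the 3×3 block = -273
det = (-15)·(-273) = 4095

The determinant is 4095.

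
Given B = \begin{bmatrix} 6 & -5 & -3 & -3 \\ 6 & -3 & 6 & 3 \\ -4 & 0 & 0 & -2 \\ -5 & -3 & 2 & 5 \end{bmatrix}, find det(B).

1458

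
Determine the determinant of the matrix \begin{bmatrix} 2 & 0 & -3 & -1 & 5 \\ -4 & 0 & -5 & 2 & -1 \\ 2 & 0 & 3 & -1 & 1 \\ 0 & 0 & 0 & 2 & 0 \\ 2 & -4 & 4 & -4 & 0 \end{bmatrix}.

Expand along row 4 (it has 4 zeros):
  + (2) · M_44   where M_44 = det([2 0 -3 5; -4 0 -5 -1; 2 0 3 1; 2 -4 4 0]) = 80
det = (+1)·(2)·(80) = 160

The determinant is 160.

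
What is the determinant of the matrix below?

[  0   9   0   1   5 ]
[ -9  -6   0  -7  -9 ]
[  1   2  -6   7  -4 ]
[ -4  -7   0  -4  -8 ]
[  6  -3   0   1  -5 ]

828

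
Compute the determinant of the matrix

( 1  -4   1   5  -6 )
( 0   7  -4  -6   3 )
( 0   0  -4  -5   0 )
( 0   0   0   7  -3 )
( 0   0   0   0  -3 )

The matrix is upper triangular, so the determinant is the product of the diagonal entries:
det = (1) · (7) · (-4) · (7) · (-3) = 588

The determinant is 588.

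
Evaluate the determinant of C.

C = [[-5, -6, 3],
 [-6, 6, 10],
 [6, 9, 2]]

Expand along column 1:
  + (-5) · |6 10; 9 2| = (-5)·(12 − 90) = 390
  − (-6) · |-6 3; 9 2| = −(-6)·(-12 − 27) = -234
  + 6 · |-6 3; 6 10| = 6·(-60 − 18) = -468
Sum: (390) + (-234) + (-468) = -312

-312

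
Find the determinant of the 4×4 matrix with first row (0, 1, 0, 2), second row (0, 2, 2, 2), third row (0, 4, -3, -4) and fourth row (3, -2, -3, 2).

Expand along column 1 (it has 3 zeros):
  − (3) · M_41   where M_41 = det([1 0 2; 2 2 2; 4 -3 -4]) = -30
det = (-1)·(3)·(-30) = 90

The determinant is 90.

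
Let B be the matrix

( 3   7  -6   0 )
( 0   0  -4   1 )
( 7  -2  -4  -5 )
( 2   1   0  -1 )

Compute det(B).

-110

Expand along row 2 (it has 2 zeros):
  − (-4) · M_23   where M_23 = det([3 7 0; 7 -2 -5; 2 1 -1]) = 0
  + (1) · M_24   where M_24 = det([3 7 -6; 7 -2 -4; 2 1 0]) = -110
det = (-1)·(-4)·(0) + (+1)·(1)·(-110) = -110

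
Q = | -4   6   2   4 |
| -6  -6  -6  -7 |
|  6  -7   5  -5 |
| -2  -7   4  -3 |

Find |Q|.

The determinant is 1892.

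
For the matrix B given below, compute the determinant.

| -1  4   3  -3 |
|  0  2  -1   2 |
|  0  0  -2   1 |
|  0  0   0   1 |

B is upper triangular, so det(B) is the product of the diagonal entries:
det = (-1) · (2) · (-2) · (1) = 4

4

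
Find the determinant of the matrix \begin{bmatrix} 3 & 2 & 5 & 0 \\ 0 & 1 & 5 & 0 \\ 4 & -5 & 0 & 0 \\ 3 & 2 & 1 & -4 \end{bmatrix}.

Expand along column 4 (it has 3 zeros):
  + (-4) · M_44   where M_44 = det([3 2 5; 0 1 5; 4 -5 0]) = 95
det = (+1)·(-4)·(95) = -380

-380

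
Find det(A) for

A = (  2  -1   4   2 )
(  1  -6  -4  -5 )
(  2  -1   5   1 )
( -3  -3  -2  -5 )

Expand along row 1:
  + (2) · M_11   where M_11 = det([-6 -4 -5; -1 5 1; -3 -2 -5]) = 85
  − (-1) · M_12   where M_12 = det([1 -4 -5; 2 5 1; -3 -2 -5]) = -106
  + (4) · M_13   where M_13 = det([1 -6 -5; 2 -1 1; -3 -3 -5]) = 11
  − (2) · M_14   where M_14 = det([1 -6 -4; 2 -1 5; -3 -3 -2]) = 119
det = (+1)·(2)·(85) + (-1)·(-1)·(-106) + (+1)·(4)·(11) + (-1)·(2)·(119) = -130

|A| = -130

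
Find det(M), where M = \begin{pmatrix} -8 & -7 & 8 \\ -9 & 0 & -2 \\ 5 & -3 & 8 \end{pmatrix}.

det(M) = -170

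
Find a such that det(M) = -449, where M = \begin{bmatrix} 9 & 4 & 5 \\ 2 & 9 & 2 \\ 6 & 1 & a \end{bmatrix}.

a = -3

Expanding along the column containing a, det(M) is linear in a: det(M) = (73)·a + (-230).
Set (73)·a + (-230) = -449  ⇒  (73)·a = -219  ⇒  a = -3.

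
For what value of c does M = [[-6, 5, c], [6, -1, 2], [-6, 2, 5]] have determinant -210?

Expanding along the row containing c, det(M) is linear in c: det(M) = (6)·c + (-156).
Set (6)·c + (-156) = -210  ⇒  (6)·c = -54  ⇒  c = -9.

-9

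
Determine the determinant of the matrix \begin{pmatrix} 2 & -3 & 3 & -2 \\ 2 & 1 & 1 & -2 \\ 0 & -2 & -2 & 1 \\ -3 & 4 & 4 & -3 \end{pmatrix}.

78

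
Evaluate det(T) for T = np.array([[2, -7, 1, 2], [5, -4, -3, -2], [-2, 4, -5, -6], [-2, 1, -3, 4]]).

|T| = -1074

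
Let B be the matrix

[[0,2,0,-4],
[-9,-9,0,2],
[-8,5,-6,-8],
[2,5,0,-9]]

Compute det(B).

Expand along column 3 (it has 3 zeros):
  + (-6) · M_33   where M_33 = det([0 2 -4; -9 -9 2; 2 5 -9]) = -46
det = (+1)·(-6)·(-46) = 276

276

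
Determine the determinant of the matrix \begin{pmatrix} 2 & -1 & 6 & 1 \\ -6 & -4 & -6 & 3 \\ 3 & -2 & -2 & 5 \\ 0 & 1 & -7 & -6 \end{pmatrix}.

Expand along row 4 (it has 1 zero):
  + (1) · M_42   where M_42 = det([2 6 1; -6 -6 3; 3 -2 5]) = 216
  − (-7) · M_43   where M_43 = det([2 -1 1; -6 -4 3; 3 -2 5]) = -43
  + (-6) · M_44   where M_44 = det([2 -1 6; -6 -4 -6; 3 -2 -2]) = 166
det = (+1)·(1)·(216) + (-1)·(-7)·(-43) + (+1)·(-6)·(166) = -1081

The determinant is -1081.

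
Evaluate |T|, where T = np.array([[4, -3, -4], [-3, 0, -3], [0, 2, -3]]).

75

Expand along column 1:
  + 4 · |0 -3; 2 -3| = 4·(0 − (-6)) = 24
  − (-3) · |-3 -4; 2 -3| = −(-3)·(9 − (-8)) = 51
Sum: (24) + (51) = 75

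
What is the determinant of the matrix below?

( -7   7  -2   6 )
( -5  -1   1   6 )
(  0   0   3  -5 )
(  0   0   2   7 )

1302

The matrix is block upper-triangular with a 2×2 block and a 2×2 block on the diagonal, so its determinant equals the product of the determinants of the diagonal blocks.
det of the 2×2 block = 42
det of the 2×2 block = 31
det = (42)·(31) = 1302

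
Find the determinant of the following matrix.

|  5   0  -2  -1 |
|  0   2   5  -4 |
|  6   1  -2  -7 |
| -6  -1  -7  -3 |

Expand along row 1 (it has 1 zero):
  + (5) · M_11   where M_11 = det([2 5 -4; 1 -2 -7; -1 -7 -3]) = 0
  + (-2) · M_13   where M_13 = det([0 2 -4; 6 1 -7; -6 -1 -3]) = 120
  − (-1) · M_14   where M_14 = det([0 2 5; 6 1 -2; -6 -1 -7]) = 108
det = (+1)·(5)·(0) + (+1)·(-2)·(120) + (-1)·(-1)·(108) = -132

-132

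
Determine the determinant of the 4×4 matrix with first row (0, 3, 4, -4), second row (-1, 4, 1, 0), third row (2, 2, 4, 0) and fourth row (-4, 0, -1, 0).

Expand along column 4 (it has 3 zeros):
  − (-4) · M_14   where M_14 = det([-1 4 1; 2 2 4; -4 0 -1]) = -46
det = (-1)·(-4)·(-46) = -184

-184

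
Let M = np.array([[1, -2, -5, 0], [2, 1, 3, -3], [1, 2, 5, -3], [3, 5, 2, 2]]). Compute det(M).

det(M) = -52

Expand along row 1 (it has 1 zero):
  + (1) · M_11   where M_11 = det([1 3 -3; 2 5 -3; 5 2 2]) = 22
  − (-2) · M_12   where M_12 = det([2 3 -3; 1 5 -3; 3 2 2]) = 38
  + (-5) · M_13   where M_13 = det([2 1 -3; 1 2 -3; 3 5 2]) = 30
det = (+1)·(1)·(22) + (-1)·(-2)·(38) + (+1)·(-5)·(30) = -52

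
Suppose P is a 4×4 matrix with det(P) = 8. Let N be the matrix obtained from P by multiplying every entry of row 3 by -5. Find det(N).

Scaling one row by -5 multiplies the determinant by -5.
det(N) = (-5)·(8) = -40

-40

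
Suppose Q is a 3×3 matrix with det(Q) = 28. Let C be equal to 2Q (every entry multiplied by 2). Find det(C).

224

For a 3×3 matrix, det(2Q) = 2^3·det(Q) = 8·det(Q).
det(C) = (8)·(28) = 224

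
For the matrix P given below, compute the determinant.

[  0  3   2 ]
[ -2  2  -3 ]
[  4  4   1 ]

Expand along row 1:
  − 3 · |-2 -3; 4 1| = −3·(-2 − (-12)) = -30
  + 2 · |-2 2; 4 4| = 2·(-8 − 8) = -32
Sum: (-30) + (-32) = -62

|P| = -62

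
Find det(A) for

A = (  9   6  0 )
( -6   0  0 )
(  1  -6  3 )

Expand along row 2:
  − (-6) · |6 0; -6 3| = −(-6)·(18 − 0) = 108

108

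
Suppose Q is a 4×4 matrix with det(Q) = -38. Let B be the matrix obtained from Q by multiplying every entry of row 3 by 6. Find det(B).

-228

Scaling one row by 6 multiplies the determinant by 6.
det(B) = (6)·(-38) = -228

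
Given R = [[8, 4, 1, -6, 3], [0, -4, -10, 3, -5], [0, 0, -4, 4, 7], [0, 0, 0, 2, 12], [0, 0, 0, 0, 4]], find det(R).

The determinant is 1024.

R is upper triangular, so det(R) is the product of the diagonal entries:
det = (8) · (-4) · (-4) · (2) · (4) = 1024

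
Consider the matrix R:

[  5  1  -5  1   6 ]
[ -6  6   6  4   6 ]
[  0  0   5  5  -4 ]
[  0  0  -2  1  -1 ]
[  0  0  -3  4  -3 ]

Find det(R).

R is block upper-triangular with a 2×2 block and a 3×3 block on the diagonal, so its determinant equals the product of the determinants of the diagonal blocks.
det of the 2×2 block = 36
det of the 3×3 block = 10
det = (36)·(10) = 360

360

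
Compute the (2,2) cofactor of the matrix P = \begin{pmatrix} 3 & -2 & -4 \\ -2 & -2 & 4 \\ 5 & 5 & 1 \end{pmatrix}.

23

Delete row 2 and column 2; the remaining 2×2 submatrix is [3 -4; 5 1].
Its determinant is 3·1 − (-4)·5 = 23.
The cofactor carries sign (−1)^(2+2) = +1, so C_{2,2} = +(23) = 23.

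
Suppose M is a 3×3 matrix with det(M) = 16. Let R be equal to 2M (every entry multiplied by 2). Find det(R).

For a 3×3 matrix, det(2M) = 2^3·det(M) = 8·det(M).
det(R) = (8)·(16) = 128

det(R) = 128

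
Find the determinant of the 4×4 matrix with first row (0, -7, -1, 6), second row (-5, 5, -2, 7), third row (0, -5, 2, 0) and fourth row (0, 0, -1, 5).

Expand along column 1 (it has 3 zeros):
  − (-5) · M_21   where M_21 = det([-7 -1 6; -5 2 0; 0 -1 5]) = -65
det = (-1)·(-5)·(-65) = -325

-325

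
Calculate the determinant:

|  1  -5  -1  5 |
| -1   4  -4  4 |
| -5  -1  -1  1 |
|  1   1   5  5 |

-1704

Expand along row 1:
  + (1) · M_11   where M_11 = det([4 -4 4; -1 -1 1; 1 5 5]) = -80
  − (-5) · M_12   where M_12 = det([-1 -4 4; -5 -1 1; 1 5 5]) = -190
  + (-1) · M_13   where M_13 = det([-1 4 4; -5 -1 1; 1 1 5]) = 94
  − (5) · M_14   where M_14 = det([-1 4 -4; -5 -1 -1; 1 1 5]) = 116
det = (+1)·(1)·(-80) + (-1)·(-5)·(-190) + (+1)·(-1)·(94) + (-1)·(5)·(116) = -1704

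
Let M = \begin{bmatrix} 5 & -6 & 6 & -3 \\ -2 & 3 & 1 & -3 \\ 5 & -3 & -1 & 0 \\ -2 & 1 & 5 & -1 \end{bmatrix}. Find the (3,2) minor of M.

118

Delete row 3 and column 2; the remaining 3×3 submatrix is [5 6 -3; -2 1 -3; -2 5 -1].
Its determinant is 118.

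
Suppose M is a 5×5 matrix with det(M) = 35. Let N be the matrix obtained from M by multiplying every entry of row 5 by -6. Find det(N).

Scaling one row by -6 multiplies the determinant by -6.
det(N) = (-6)·(35) = -210

The determinant is -210.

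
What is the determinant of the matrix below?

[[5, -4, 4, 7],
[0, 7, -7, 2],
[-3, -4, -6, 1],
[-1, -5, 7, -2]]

Expand along row 2 (it has 1 zero):
  + (7) · M_22   where M_22 = det([5 4 7; -3 -6 1; -1 7 -2]) = -192
  − (-7) · M_23   where M_23 = det([5 -4 7; -3 -4 1; -1 -5 -2]) = 170
  + (2) · M_24   where M_24 = det([5 -4 4; -3 -4 -6; -1 -5 7]) = -354
det = (+1)·(7)·(-192) + (-1)·(-7)·(170) + (+1)·(2)·(-354) = -862

-862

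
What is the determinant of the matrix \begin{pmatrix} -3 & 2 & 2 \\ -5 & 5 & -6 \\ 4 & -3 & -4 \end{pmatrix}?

The determinant is 16.

Expand along column 1:
  + (-3) · |5 -6; -3 -4| = (-3)·(-20 − 18) = 114
  − (-5) · |2 2; -3 -4| = −(-5)·(-8 − (-6)) = -10
  + 4 · |2 2; 5 -6| = 4·(-12 − 10) = -88
Sum: (114) + (-10) + (-88) = 16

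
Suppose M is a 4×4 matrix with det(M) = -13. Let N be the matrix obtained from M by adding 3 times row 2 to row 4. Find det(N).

Adding a multiple of one row to another leaves the determinant unchanged.
det(N) = (1)·(-13) = -13

The determinant is -13.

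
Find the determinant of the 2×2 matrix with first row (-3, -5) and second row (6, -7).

51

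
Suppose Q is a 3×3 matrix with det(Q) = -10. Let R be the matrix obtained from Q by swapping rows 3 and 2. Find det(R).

Swapping two rows multiplies the determinant by −1.
det(R) = (-1)·(-10) = 10

det(R) = 10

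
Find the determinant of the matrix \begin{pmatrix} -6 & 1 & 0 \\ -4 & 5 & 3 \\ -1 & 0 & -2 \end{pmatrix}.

49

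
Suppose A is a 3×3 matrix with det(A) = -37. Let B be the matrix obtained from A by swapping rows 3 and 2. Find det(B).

Swapping two rows multiplies the determinant by −1.
det(B) = (-1)·(-37) = 37

37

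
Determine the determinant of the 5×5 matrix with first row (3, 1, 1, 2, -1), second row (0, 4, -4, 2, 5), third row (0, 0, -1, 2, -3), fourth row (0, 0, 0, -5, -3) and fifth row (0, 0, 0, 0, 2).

120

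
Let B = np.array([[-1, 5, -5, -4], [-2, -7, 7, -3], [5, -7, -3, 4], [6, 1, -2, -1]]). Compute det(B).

det(B) = 2518

Expand along row 1:
  + (-1) · M_11   where M_11 = det([-7 7 -3; -7 -3 4; 1 -2 -1]) = -149
  − (5) · M_12   where M_12 = det([-2 7 -3; 5 -3 4; 6 -2 -1]) = 157
  + (-5) · M_13   where M_13 = det([-2 -7 -3; 5 -7 4; 6 1 -1]) = -350
  − (-4) · M_14   where M_14 = det([-2 -7 7; 5 -7 -3; 6 1 -2]) = 351
det = (+1)·(-1)·(-149) + (-1)·(5)·(157) + (+1)·(-5)·(-350) + (-1)·(-4)·(351) = 2518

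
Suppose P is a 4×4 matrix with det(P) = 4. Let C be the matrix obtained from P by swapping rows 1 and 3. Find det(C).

Swapping two rows multiplies the determinant by −1.
det(C) = (-1)·(4) = -4

-4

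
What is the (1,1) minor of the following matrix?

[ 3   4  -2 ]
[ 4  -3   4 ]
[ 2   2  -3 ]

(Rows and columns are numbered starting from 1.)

1

Delete row 1 and column 1; the remaining 2×2 submatrix is [-3 4; 2 -3].
Its determinant is (-3)·(-3) − 4·2 = 1.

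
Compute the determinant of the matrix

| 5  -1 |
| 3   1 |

The determinant is 8.

det = 5·1 − (-1)·3 = 5 − (-3) = 8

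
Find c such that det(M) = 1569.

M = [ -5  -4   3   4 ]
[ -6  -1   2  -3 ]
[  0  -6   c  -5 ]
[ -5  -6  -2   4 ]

c = -2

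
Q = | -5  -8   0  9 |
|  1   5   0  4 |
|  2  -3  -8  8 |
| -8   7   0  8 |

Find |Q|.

Expand along column 3 (it has 3 zeros):
  + (-8) · M_33   where M_33 = det([-5 -8 9; 1 5 4; -8 7 8]) = 683
det = (+1)·(-8)·(683) = -5464

The determinant is -5464.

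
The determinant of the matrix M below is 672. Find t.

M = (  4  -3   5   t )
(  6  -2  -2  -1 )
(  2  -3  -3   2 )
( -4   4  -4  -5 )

-2

Expanding along the row containing t, det(M) is linear in t: det(M) = (-112)·t + (448).
Set (-112)·t + (448) = 672  ⇒  (-112)·t = 224  ⇒  t = -2.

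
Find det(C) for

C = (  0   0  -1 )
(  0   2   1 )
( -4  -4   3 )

Expand along column 1:
  + (-4) · |0 -1; 2 1| = (-4)·(0 − (-2)) = -8

det(C) = -8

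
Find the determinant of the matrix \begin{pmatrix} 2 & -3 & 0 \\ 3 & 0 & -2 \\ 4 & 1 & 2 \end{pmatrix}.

46

Expand along column 2:
  − (-3) · |3 -2; 4 2| = −(-3)·(6 − (-8)) = 42
  − 1 · |2 0; 3 -2| = −1·(-4 − 0) = 4
Sum: (42) + (4) = 46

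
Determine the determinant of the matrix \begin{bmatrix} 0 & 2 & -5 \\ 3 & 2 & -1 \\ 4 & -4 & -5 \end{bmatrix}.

The determinant is 122.

Expand along column 1:
  − 3 · |2 -5; -4 -5| = −3·(-10 − 20) = 90
  + 4 · |2 -5; 2 -1| = 4·(-2 − (-10)) = 32
Sum: (90) + (32) = 122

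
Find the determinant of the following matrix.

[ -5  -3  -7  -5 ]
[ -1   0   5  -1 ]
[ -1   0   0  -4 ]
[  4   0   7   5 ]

Expand along column 2 (it has 3 zeros):
  − (-3) · M_12   where M_12 = det([-1 5 -1; -1 0 -4; 4 7 5]) = -76
det = (-1)·(-3)·(-76) = -228

-228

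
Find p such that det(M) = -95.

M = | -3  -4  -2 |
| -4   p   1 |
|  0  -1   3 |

p = 4

Expanding along the column containing p, det(M) is linear in p: det(M) = (-9)·p + (-59).
Set (-9)·p + (-59) = -95  ⇒  (-9)·p = -36  ⇒  p = 4.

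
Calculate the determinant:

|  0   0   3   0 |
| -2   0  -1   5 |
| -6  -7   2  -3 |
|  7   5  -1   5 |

Expand along row 1 (it has 3 zeros):
  + (3) · M_13   where M_13 = det([-2 0 5; -6 -7 -3; 7 5 5]) = 135
det = (+1)·(3)·(135) = 405

405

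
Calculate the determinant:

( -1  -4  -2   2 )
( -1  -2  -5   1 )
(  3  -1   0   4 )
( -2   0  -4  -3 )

Expand along row 3 (it has 1 zero):
  + (3) · M_31   where M_31 = det([-4 -2 2; -2 -5 1; 0 -4 -3]) = -48
  − (-1) · M_32   where M_32 = det([-1 -2 2; -1 -5 1; -2 -4 -3]) = -21
  − (4) · M_34   where M_34 = det([-1 -4 -2; -1 -2 -5; -2 0 -4]) = -24
det = (+1)·(3)·(-48) + (-1)·(-1)·(-21) + (-1)·(4)·(-24) = -69

-69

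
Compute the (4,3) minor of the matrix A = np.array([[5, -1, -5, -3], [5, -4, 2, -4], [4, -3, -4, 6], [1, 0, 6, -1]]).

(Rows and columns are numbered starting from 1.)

-137

Delete row 4 and column 3; the remaining 3×3 submatrix is [5 -1 -3; 5 -4 -4; 4 -3 6].
Its determinant is -137.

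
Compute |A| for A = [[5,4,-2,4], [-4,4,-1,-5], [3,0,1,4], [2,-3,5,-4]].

The determinant is -473.

Expand along row 3 (it has 1 zero):
  + (3) · M_31   where M_31 = det([4 -2 4; 4 -1 -5; -3 5 -4]) = 122
  + (1) · M_33   where M_33 = det([5 4 4; -4 4 -5; 2 -3 -4]) = -243
  − (4) · M_34   where M_34 = det([5 4 -2; -4 4 -1; 2 -3 5]) = 149
det = (+1)·(3)·(122) + (+1)·(1)·(-243) + (-1)·(4)·(149) = -473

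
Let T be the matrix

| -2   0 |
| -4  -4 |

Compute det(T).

det(T) = 8

det(T) = (-2)·(-4) − 0·(-4) = 8 − 0 = 8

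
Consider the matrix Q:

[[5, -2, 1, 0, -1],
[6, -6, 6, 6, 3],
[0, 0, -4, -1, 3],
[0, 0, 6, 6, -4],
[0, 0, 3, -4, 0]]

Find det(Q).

|Q| = 900

Q is block upper-triangular with a 2×2 block and a 3×3 block on the diagonal, so its determinant equals the product of the determinants of the diagonal blocks.
det of the 2×2 block = -18
det of the 3×3 block = -50
det = (-18)·(-50) = 900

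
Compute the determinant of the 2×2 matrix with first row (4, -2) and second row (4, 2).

det = 4·2 − (-2)·4 = 8 − (-8) = 16

The determinant is 16.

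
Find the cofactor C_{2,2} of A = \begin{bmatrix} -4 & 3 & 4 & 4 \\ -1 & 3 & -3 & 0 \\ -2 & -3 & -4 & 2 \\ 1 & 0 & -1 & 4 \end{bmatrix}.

Delete row 2 and column 2; the remaining 3×3 submatrix is [-4 4 4; -2 -4 2; 1 -1 4].
Its determinant is 120.
The cofactor carries sign (−1)^(2+2) = +1, so C_{2,2} = +(120) = 120.

120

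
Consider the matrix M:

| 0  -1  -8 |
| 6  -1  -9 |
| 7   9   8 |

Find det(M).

-377

Expand along column 1:
  − 6 · |-1 -8; 9 8| = −6·(-8 − (-72)) = -384
  + 7 · |-1 -8; -1 -9| = 7·(9 − 8) = 7
Sum: (-384) + (7) = -377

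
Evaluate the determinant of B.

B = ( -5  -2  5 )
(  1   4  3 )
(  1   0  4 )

Expand along row 3:
  + 1 · |-2 5; 4 3| = 1·(-6 − 20) = -26
  + 4 · |-5 -2; 1 4| = 4·(-20 − (-2)) = -72
Sum: (-26) + (-72) = -98

-98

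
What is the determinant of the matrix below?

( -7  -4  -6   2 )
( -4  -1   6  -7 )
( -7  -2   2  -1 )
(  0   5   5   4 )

The determinant is -615.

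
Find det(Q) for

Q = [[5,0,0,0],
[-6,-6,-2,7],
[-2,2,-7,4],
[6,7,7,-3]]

|Q| = 2075

Expand along row 1 (it has 3 zeros):
  + (5) · M_11   where M_11 = det([-6 -2 7; 2 -7 4; 7 7 -3]) = 415
det = (+1)·(5)·(415) = 2075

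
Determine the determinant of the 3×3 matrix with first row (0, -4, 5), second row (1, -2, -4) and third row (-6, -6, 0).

Expand along row 1:
  − (-4) · |1 -4; -6 0| = −(-4)·(0 − 24) = -96
  + 5 · |1 -2; -6 -6| = 5·(-6 − 12) = -90
Sum: (-96) + (-90) = -186

The determinant is -186.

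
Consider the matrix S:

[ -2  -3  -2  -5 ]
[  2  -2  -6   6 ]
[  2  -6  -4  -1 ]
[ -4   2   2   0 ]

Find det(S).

|S| = 444

Expand along row 4 (it has 1 zero):
  − (-4) · M_41   where M_41 = det([-3 -2 -5; -2 -6 6; -6 -4 -1]) = 126
  + (2) · M_42   where M_42 = det([-2 -2 -5; 2 -6 6; 2 -4 -1]) = -108
  − (2) · M_43   where M_43 = det([-2 -3 -5; 2 -2 6; 2 -6 -1]) = -78
det = (-1)·(-4)·(126) + (+1)·(2)·(-108) + (-1)·(2)·(-78) = 444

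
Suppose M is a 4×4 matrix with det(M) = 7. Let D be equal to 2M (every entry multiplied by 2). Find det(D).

For a 4×4 matrix, det(2M) = 2^4·det(M) = 16·det(M).
det(D) = (16)·(7) = 112

|D| = 112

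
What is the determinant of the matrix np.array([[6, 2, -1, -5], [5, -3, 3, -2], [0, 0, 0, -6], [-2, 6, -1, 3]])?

The determinant is -696.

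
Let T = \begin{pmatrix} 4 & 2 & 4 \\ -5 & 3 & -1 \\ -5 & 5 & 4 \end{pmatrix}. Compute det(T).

78

Expand along column 1:
  + 4 · |3 -1; 5 4| = 4·(12 − (-5)) = 68
  − (-5) · |2 4; 5 4| = −(-5)·(8 − 20) = -60
  + (-5) · |2 4; 3 -1| = (-5)·(-2 − 12) = 70
Sum: (68) + (-60) + (70) = 78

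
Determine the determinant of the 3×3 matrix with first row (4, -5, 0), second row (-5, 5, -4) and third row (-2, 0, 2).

-50

Expand along row 1:
  + 4 · |5 -4; 0 2| = 4·(10 − 0) = 40
  − (-5) · |-5 -4; -2 2| = −(-5)·(-10 − 8) = -90
Sum: (40) + (-90) = -50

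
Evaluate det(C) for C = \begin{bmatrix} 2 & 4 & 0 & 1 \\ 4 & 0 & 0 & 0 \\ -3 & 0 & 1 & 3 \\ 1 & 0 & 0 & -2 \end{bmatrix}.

Expand along row 2 (it has 3 zeros):
  − (4) · M_21   where M_21 = det([4 0 1; 0 1 3; 0 0 -2]) = -8
det = (-1)·(4)·(-8) = 32

|C| = 32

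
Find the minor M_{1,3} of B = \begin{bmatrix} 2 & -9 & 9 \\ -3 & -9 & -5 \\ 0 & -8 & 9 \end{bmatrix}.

Delete row 1 and column 3; the remaining 2×2 submatrix is [-3 -9; 0 -8].
Its determinant is (-3)·(-8) − (-9)·0 = 24.

24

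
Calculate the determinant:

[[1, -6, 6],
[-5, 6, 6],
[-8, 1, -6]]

684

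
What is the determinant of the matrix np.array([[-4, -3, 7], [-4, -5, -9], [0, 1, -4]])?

Expand along column 1:
  + (-4) · |-5 -9; 1 -4| = (-4)·(20 − (-9)) = -116
  − (-4) · |-3 7; 1 -4| = −(-4)·(12 − 7) = 20
Sum: (-116) + (20) = -96

The determinant is -96.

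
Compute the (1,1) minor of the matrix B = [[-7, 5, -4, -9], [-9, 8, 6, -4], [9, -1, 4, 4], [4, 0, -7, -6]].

Delete row 1 and column 1; the remaining 3×3 submatrix is [8 6 -4; -1 4 4; 0 -7 -6].
Its determinant is -32.

-32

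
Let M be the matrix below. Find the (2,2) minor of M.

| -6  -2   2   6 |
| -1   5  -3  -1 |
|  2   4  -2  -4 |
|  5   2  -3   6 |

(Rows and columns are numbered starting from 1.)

104

Delete row 2 and column 2; the remaining 3×3 submatrix is [-6 2 6; 2 -2 -4; 5 -3 6].
Its determinant is 104.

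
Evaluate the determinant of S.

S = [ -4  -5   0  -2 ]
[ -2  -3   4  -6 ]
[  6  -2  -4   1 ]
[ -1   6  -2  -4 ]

1744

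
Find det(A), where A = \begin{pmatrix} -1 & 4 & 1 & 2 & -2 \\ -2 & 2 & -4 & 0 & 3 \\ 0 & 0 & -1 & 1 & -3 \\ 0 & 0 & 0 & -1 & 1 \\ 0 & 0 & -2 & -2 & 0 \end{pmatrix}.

A is block upper-triangular with a 2×2 block and a 3×3 block on the diagonal, so its determinant equals the product of the determinants of the diagonal blocks.
det of the 2×2 block = 6
det of the 3×3 block = 2
det = (6)·(2) = 12

det(A) = 12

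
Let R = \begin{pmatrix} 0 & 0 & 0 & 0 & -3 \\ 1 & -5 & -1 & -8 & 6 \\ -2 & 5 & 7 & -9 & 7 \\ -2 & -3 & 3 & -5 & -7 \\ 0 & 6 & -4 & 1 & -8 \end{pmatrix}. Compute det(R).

Expand along row 1 (it has 4 zeros):
  + (-3) · M_15   where M_15 = det([1 -5 -1 -8; -2 5 7 -9; -2 -3 3 -5; 0 6 -4 1]) = -1300
det = (+1)·(-3)·(-1300) = 3900

det(R) = 3900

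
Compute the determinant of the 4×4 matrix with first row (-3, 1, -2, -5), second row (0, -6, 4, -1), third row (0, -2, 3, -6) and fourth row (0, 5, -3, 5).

Expand along column 1 (it has 3 zeros):
  + (-3) · M_11   where M_11 = det([-6 4 -1; -2 3 -6; 5 -3 5]) = -53
det = (+1)·(-3)·(-53) = 159

159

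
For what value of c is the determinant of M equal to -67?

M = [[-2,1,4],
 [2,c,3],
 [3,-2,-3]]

9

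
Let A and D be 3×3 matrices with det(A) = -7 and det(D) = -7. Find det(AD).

det(AD) = det(A)·det(D) = (-7)·(-7) = 49

The determinant is 49.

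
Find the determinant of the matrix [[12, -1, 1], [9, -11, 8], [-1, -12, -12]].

Expand along row 1:
  + 12 · |-11 8; -12 -12| = 12·(132 − (-96)) = 2736
  − (-1) · |9 8; -1 -12| = −(-1)·(-108 − (-8)) = -100
  + 1 · |9 -11; -1 -12| = 1·(-108 − 11) = -119
Sum: (2736) + (-100) + (-119) = 2517

2517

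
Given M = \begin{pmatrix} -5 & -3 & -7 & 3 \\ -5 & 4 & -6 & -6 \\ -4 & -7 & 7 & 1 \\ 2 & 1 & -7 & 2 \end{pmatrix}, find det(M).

Expand along row 1:
  + (-5) · M_11   where M_11 = det([4 -6 -6; -7 7 1; 1 -7 2]) = -258
  − (-3) · M_12   where M_12 = det([-5 -6 -6; -4 7 1; 2 -7 2]) = -249
  + (-7) · M_13   where M_13 = det([-5 4 -6; -4 -7 1; 2 1 2]) = 55
  − (3) · M_14   where M_14 = det([-5 4 -6; -4 -7 7; 2 1 -7]) = -326
det = (+1)·(-5)·(-258) + (-1)·(-3)·(-249) + (+1)·(-7)·(55) + (-1)·(3)·(-326) = 1136

The determinant is 1136.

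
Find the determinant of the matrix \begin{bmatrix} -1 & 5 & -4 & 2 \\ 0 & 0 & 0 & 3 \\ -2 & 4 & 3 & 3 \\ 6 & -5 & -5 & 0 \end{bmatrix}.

Expand along row 2 (it has 3 zeros):
  + (3) · M_24   where M_24 = det([-1 5 -4; -2 4 3; 6 -5 -5]) = 101
det = (+1)·(3)·(101) = 303

The determinant is 303.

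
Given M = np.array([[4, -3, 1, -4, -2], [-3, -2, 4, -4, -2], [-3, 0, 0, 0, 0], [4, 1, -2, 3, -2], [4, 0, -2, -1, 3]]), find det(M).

Expand along row 3 (it has 4 zeros):
  + (-3) · M_31   where M_31 = det([-3 1 -4 -2; -2 4 -4 -2; 1 -2 3 -2; 0 -2 -1 3]) = 28
det = (+1)·(-3)·(28) = -84

The determinant is -84.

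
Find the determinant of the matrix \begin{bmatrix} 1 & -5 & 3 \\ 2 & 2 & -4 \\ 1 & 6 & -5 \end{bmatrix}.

Expand along column 1:
  + 1 · |2 -4; 6 -5| = 1·(-10 − (-24)) = 14
  − 2 · |-5 3; 6 -5| = −2·(25 − 18) = -14
  + 1 · |-5 3; 2 -4| = 1·(20 − 6) = 14
Sum: (14) + (-14) + (14) = 14

14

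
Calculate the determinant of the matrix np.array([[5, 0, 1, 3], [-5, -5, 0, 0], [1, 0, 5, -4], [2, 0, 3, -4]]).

Expand along column 2 (it has 3 zeros):
  + (-5) · M_22   where M_22 = det([5 1 3; 1 5 -4; 2 3 -4]) = -65
det = (+1)·(-5)·(-65) = 325

325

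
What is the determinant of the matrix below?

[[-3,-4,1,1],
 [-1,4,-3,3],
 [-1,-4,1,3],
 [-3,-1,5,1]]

Expand along row 1:
  + (-3) · M_11   where M_11 = det([4 -3 3; -4 1 3; -1 5 1]) = -116
  − (-4) · M_12   where M_12 = det([-1 -3 3; -1 1 3; -3 5 1]) = 32
  + (1) · M_13   where M_13 = det([-1 4 3; -1 -4 3; -3 -1 1]) = -64
  − (1) · M_14   where M_14 = det([-1 4 -3; -1 -4 1; -3 -1 5]) = 60
det = (+1)·(-3)·(-116) + (-1)·(-4)·(32) + (+1)·(1)·(-64) + (-1)·(1)·(60) = 352

352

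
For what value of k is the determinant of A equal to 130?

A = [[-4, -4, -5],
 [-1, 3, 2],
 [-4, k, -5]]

Expanding along the column containing k, det(A) is linear in k: det(A) = (13)·k + (52).
Set (13)·k + (52) = 130  ⇒  (13)·k = 78  ⇒  k = 6.

k = 6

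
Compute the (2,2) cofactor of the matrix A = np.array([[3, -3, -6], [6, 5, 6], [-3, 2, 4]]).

Delete row 2 and column 2; the remaining 2×2 submatrix is [3 -6; -3 4].
Its determinant is 3·4 − (-6)·(-3) = -6.
The cofactor carries sign (−1)^(2+2) = +1, so C_{2,2} = +(-6) = -6.

-6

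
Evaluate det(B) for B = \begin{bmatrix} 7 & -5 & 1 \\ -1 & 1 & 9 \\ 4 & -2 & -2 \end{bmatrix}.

Expand along column 1:
  + 7 · |1 9; -2 -2| = 7·(-2 − (-18)) = 112
  − (-1) · |-5 1; -2 -2| = −(-1)·(10 − (-2)) = 12
  + 4 · |-5 1; 1 9| = 4·(-45 − 1) = -184
Sum: (112) + (12) + (-184) = -60

-60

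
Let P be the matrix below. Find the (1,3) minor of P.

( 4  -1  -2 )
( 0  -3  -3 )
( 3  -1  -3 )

Delete row 1 and column 3; the remaining 2×2 submatrix is [0 -3; 3 -1].
Its determinant is 0·(-1) − (-3)·3 = 9.

The minor is 9.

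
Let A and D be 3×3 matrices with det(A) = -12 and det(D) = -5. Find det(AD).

det(AD) = det(A)·det(D) = (-12)·(-5) = 60

60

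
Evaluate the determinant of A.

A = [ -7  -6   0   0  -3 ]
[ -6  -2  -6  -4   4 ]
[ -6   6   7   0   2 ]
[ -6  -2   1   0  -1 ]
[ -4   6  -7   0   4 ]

576

Expand along column 4 (it has 4 zeros):
  + (-4) · M_24   where M_24 = det([-7 -6 0 -3; -6 6 7 2; -6 -2 1 -1; -4 6 -7 4]) = -144
det = (+1)·(-4)·(-144) = 576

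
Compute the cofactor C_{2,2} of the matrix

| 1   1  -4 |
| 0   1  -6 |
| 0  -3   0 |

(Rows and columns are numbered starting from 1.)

Delete row 2 and column 2; the remaining 2×2 submatrix is [1 -4; 0 0].
Its determinant is 1·0 − (-4)·0 = 0.
The cofactor carries sign (−1)^(2+2) = +1, so C_{2,2} = +(0) = 0.

0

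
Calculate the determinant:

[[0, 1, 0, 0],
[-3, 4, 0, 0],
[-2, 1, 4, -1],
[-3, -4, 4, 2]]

36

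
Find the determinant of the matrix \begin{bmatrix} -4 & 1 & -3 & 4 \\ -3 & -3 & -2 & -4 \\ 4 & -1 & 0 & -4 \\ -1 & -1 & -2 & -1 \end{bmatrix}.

-15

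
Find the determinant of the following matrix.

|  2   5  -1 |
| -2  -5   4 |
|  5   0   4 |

The determinant is 75.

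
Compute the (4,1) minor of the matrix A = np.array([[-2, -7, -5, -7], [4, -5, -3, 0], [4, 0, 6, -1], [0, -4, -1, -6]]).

214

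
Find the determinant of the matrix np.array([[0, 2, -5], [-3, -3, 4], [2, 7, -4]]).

The determinant is 67.

Expand along row 1:
  − 2 · |-3 4; 2 -4| = −2·(12 − 8) = -8
  + (-5) · |-3 -3; 2 7| = (-5)·(-21 − (-6)) = 75
Sum: (-8) + (75) = 67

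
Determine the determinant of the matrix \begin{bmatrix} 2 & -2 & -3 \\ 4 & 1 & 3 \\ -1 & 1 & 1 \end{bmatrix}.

The determinant is -5.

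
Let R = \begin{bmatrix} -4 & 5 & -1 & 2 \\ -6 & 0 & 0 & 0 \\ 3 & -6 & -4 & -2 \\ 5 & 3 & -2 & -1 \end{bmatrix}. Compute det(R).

det(R) = 360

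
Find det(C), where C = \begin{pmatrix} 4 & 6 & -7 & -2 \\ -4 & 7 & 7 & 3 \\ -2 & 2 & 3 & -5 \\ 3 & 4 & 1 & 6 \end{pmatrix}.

Expand along row 1:
  + (4) · M_11   where M_11 = det([7 7 3; 2 3 -5; 4 1 6]) = -93
  − (6) · M_12   where M_12 = det([-4 7 3; -2 3 -5; 3 1 6]) = -146
  + (-7) · M_13   where M_13 = det([-4 7 3; -2 2 -5; 3 4 6]) = -191
  − (-2) · M_14   where M_14 = det([-4 7 7; -2 2 3; 3 4 1]) = 19
det = (+1)·(4)·(-93) + (-1)·(6)·(-146) + (+1)·(-7)·(-191) + (-1)·(-2)·(19) = 1879

The determinant is 1879.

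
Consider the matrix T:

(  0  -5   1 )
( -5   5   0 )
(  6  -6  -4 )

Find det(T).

Expand along column 1:
  − (-5) · |-5 1; -6 -4| = −(-5)·(20 − (-6)) = 130
  + 6 · |-5 1; 5 0| = 6·(0 − 5) = -30
Sum: (130) + (-30) = 100

100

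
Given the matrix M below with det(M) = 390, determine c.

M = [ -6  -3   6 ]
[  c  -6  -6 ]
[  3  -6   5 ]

Expanding along the row containing c, det(M) is linear in c: det(M) = (-21)·c + (558).
Set (-21)·c + (558) = 390  ⇒  (-21)·c = -168  ⇒  c = 8.

c = 8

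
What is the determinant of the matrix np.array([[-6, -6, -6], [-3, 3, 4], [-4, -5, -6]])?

30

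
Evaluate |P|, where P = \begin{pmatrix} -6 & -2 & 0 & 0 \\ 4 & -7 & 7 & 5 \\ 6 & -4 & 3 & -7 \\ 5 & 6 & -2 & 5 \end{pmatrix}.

det(P) = 94

Expand along row 1 (it has 2 zeros):
  + (-6) · M_11   where M_11 = det([-7 7 5; -4 3 -7; 6 -2 5]) = -211
  − (-2) · M_12   where M_12 = det([4 7 5; 6 3 -7; 5 -2 5]) = -586
det = (+1)·(-6)·(-211) + (-1)·(-2)·(-586) = 94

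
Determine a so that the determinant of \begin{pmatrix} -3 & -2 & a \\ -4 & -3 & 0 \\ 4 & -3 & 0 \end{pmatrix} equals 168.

Expanding along the column containing a, det(A) is linear in a: det(A) = (24)·a + (0).
Set (24)·a + (0) = 168  ⇒  (24)·a = 168  ⇒  a = 7.

a = 7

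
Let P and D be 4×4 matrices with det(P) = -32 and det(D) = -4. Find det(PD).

The determinant is 128.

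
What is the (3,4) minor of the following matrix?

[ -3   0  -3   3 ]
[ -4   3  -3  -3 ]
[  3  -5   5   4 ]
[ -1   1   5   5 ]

Delete row 3 and column 4; the remaining 3×3 submatrix is [-3 0 -3; -4 3 -3; -1 1 5].
Its determinant is -51.

-51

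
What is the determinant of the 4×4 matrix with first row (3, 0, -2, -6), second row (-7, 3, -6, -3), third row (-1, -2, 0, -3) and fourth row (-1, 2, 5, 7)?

539

Expand along row 1 (it has 1 zero):
  + (3) · M_11   where M_11 = det([3 -6 -3; -2 0 -3; 2 5 7]) = 27
  + (-2) · M_13   where M_13 = det([-7 3 -3; -1 -2 -3; -1 2 7]) = 98
  − (-6) · M_14   where M_14 = det([-7 3 -6; -1 -2 0; -1 2 5]) = 109
det = (+1)·(3)·(27) + (+1)·(-2)·(98) + (-1)·(-6)·(109) = 539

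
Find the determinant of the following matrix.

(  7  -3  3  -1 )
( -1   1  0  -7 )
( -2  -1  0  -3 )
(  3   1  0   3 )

-30

Expand along column 3 (it has 3 zeros):
  + (3) · M_13   where M_13 = det([-1 1 -7; -2 -1 -3; 3 1 3]) = -10
det = (+1)·(3)·(-10) = -30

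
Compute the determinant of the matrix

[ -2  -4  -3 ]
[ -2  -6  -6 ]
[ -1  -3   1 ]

Expand along column 1:
  + (-2) · |-6 -6; -3 1| = (-2)·(-6 − 18) = 48
  − (-2) · |-4 -3; -3 1| = −(-2)·(-4 − 9) = -26
  + (-1) · |-4 -3; -6 -6| = (-1)·(24 − 18) = -6
Sum: (48) + (-26) + (-6) = 16

16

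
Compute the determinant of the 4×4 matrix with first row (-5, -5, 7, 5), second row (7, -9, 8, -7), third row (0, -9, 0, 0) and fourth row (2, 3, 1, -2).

0

Expand along row 3 (it has 3 zeros):
  − (-9) · M_32   where M_32 = det([-5 7 5; 7 8 -7; 2 1 -2]) = 0
det = (-1)·(-9)·(0) = 0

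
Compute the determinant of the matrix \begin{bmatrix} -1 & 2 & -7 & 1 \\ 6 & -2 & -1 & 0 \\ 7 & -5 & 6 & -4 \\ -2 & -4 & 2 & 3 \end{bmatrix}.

Expand along row 2 (it has 1 zero):
  − (6) · M_21   where M_21 = det([2 -7 1; -5 6 -4; -4 2 3]) = -151
  + (-2) · M_22   where M_22 = det([-1 -7 1; 7 6 -4; -2 2 3]) = 91
  − (-1) · M_23   where M_23 = det([-1 2 1; 7 -5 -4; -2 -4 3]) = -33
det = (-1)·(6)·(-151) + (+1)·(-2)·(91) + (-1)·(-1)·(-33) = 691

691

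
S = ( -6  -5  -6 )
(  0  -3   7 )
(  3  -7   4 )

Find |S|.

The determinant is -381.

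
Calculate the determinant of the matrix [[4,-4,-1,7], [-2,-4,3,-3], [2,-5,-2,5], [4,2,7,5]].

216

Expand along row 1:
  + (4) · M_11   where M_11 = det([-4 3 -3; -5 -2 5; 2 7 5]) = 378
  − (-4) · M_12   where M_12 = det([-2 3 -3; 2 -2 5; 4 7 5]) = 54
  + (-1) · M_13   where M_13 = det([-2 -4 -3; 2 -5 5; 4 2 5]) = -42
  − (7) · M_14   where M_14 = det([-2 -4 3; 2 -5 -2; 4 2 7]) = 222
det = (+1)·(4)·(378) + (-1)·(-4)·(54) + (+1)·(-1)·(-42) + (-1)·(7)·(222) = 216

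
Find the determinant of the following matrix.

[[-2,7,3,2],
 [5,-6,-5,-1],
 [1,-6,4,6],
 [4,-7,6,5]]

Expand along row 1:
  + (-2) · M_11   where M_11 = det([-6 -5 -1; -6 4 6; -7 6 5]) = 164
  − (7) · M_12   where M_12 = det([5 -5 -1; 1 4 6; 4 6 5]) = -165
  + (3) · M_13   where M_13 = det([5 -6 -1; 1 -6 6; 4 -7 5]) = -71
  − (2) · M_14   where M_14 = det([5 -6 -5; 1 -6 4; 4 -7 6]) = -185
det = (+1)·(-2)·(164) + (-1)·(7)·(-165) + (+1)·(3)·(-71) + (-1)·(2)·(-185) = 984

The determinant is 984.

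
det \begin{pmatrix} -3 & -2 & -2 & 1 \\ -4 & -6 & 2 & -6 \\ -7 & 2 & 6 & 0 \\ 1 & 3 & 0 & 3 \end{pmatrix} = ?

82

Expand along row 3 (it has 1 zero):
  + (-7) · M_31   where M_31 = det([-2 -2 1; -6 2 -6; 3 0 3]) = -18
  − (2) · M_32   where M_32 = det([-3 -2 1; -4 2 -6; 1 0 3]) = -32
  + (6) · M_33   where M_33 = det([-3 -2 1; -4 -6 -6; 1 3 3]) = -18
det = (+1)·(-7)·(-18) + (-1)·(2)·(-32) + (+1)·(6)·(-18) = 82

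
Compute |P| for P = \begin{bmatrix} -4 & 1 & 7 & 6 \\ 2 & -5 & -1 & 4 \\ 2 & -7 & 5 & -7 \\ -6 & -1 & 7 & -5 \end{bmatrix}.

|P| = -2816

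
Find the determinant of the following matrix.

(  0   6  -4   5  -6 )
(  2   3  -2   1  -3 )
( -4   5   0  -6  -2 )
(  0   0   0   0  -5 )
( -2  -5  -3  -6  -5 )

5670

Expand along row 4 (it has 4 zeros):
  − (-5) · M_45   where M_45 = det([0 6 -4 5; 2 3 -2 1; -4 5 0 -6; -2 -5 -3 -6]) = 1134
det = (-1)·(-5)·(1134) = 5670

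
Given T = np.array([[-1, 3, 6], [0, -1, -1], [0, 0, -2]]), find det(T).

T is upper triangular, so det(T) is the product of the diagonal entries:
det = (-1) · (-1) · (-2) = -2

|T| = -2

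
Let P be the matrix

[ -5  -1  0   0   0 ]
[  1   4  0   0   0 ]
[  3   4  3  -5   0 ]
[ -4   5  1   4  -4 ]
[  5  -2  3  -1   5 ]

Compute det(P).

P is block lower-triangular with a 2×2 block and a 3×3 block on the diagonal, so its determinant equals the product of the determinants of the diagonal blocks.
det of the 2×2 block = -19
det of the 3×3 block = 133
det = (-19)·(133) = -2527

The determinant is -2527.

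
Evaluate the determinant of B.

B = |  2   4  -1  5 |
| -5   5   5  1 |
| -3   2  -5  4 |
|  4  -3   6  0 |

Expand along row 4 (it has 1 zero):
  − (4) · M_41   where M_41 = det([4 -1 5; 5 5 1; 2 -5 4]) = -57
  + (-3) · M_42   where M_42 = det([2 -1 5; -5 5 1; -3 -5 4]) = 233
  − (6) · M_43   where M_43 = det([2 4 5; -5 5 1; -3 2 4]) = 129
det = (-1)·(4)·(-57) + (+1)·(-3)·(233) + (-1)·(6)·(129) = -1245

|B| = -1245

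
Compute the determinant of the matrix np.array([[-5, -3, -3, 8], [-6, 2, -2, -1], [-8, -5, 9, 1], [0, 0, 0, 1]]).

Expand along row 4 (it has 3 zeros):
  + (1) · M_44   where M_44 = det([-5 -3 -3; -6 2 -2; -8 -5 9]) = -388
det = (+1)·(1)·(-388) = -388

The determinant is -388.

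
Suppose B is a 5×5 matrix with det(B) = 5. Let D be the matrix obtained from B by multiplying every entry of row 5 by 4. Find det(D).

The determinant is 20.

Scaling one row by 4 multiplies the determinant by 4.
det(D) = (4)·(5) = 20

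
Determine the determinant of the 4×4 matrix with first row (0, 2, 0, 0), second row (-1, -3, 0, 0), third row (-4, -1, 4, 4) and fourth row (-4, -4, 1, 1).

The matrix is block lower-triangular with a 2×2 block and a 2×2 block on the diagonal, so its determinant equals the product of the determinants of the diagonal blocks.
det of the 2×2 block = 2
det of the 2×2 block = 0
det = (2)·(0) = 0

The determinant is 0.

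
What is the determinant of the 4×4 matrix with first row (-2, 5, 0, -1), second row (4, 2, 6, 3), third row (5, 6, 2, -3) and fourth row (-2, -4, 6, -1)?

-1644

Expand along row 1 (it has 1 zero):
  + (-2) · M_11   where M_11 = det([2 6 3; 6 2 -3; -4 6 -1]) = 272
  − (5) · M_12   where M_12 = det([4 6 3; 5 2 -3; -2 6 -1]) = 232
  − (-1) · M_14   where M_14 = det([4 2 6; 5 6 2; -2 -4 6]) = 60
det = (+1)·(-2)·(272) + (-1)·(5)·(232) + (-1)·(-1)·(60) = -1644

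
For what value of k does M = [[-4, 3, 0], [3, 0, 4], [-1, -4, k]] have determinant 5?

k = -9

Expanding along the column containing k, det(M) is linear in k: det(M) = (-9)·k + (-76).
Set (-9)·k + (-76) = 5  ⇒  (-9)·k = 81  ⇒  k = -9.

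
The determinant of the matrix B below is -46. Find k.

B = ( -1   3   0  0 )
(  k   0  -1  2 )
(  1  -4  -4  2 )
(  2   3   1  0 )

k = 1

Expanding along the column containing k, det(B) is linear in k: det(B) = (6)·k + (-52).
Set (6)·k + (-52) = -46  ⇒  (6)·k = 6  ⇒  k = 1.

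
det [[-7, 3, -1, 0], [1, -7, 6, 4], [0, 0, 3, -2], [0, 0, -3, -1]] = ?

The determinant is -414.

The matrix is block upper-triangular with a 2×2 block and a 2×2 block on the diagonal, so its determinant equals the product of the determinants of the diagonal blocks.
det of the 2×2 block = 46
det of the 2×2 block = -9
det = (46)·(-9) = -414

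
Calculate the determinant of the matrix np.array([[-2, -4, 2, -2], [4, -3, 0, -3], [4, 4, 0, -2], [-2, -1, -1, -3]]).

Expand along column 3 (it has 2 zeros):
  + (2) · M_13   where M_13 = det([4 -3 -3; 4 4 -2; -2 -1 -3]) = -116
  − (-1) · M_43   where M_43 = det([-2 -4 -2; 4 -3 -3; 4 4 -2]) = -76
det = (+1)·(2)·(-116) + (-1)·(-1)·(-76) = -308

The determinant is -308.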